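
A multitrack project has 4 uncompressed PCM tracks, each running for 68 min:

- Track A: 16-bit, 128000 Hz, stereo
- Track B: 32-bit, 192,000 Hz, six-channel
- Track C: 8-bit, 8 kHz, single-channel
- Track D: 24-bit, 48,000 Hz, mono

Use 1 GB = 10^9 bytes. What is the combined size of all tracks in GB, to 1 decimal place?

21.5 GB

68 min = 4,080 s.
Track A: 128,000 × 4,080 × 2 × 2 = 2,088,960,000 bytes.
Track B: 192,000 × 4,080 × 4 × 6 = 18,800,640,000 bytes.
Track C: 8,000 × 4,080 × 1 × 1 = 32,640,000 bytes.
Track D: 48,000 × 4,080 × 3 × 1 = 587,520,000 bytes.
Total = 21,509,760,000 bytes = 21.5 GB.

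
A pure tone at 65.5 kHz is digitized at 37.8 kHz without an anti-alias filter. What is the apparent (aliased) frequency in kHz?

10.1 kHz

Nyquist = 37,800/2 = 18,900 Hz; 65,500 Hz exceeds it.
Alias = |65,500 − 2×37,800| = |65,500 − 75,600| = 10,100 Hz = 10.1 kHz.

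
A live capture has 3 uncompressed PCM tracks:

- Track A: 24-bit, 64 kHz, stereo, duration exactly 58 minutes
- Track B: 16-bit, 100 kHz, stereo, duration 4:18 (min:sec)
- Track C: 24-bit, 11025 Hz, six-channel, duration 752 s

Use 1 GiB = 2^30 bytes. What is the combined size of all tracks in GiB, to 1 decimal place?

Track A: exactly 58 minutes = 3,480 s; 64,000 × 3,480 × 3 × 2 = 1,336,320,000 bytes.
Track B: 4:18 (min:sec) = 258 s; 100,000 × 258 × 2 × 2 = 103,200,000 bytes.
Track C: 11,025 × 752 × 3 × 6 = 149,234,400 bytes.
Total = 1,588,754,400 bytes = 1.5 GiB.

1.5 GiB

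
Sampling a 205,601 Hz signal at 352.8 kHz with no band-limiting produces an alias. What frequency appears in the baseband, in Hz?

147,199 Hz

Nyquist = 352,800/2 = 176,400 Hz; 205,601 Hz exceeds it.
Alias = |205,601 − 1×352,800| = |205,601 − 352,800| = 147,199 Hz.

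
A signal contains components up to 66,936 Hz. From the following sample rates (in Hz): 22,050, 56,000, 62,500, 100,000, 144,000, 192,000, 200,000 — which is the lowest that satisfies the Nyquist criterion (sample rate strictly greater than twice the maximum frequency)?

Need sample rate > 2 × 66,936 = 133,872 Hz.
Lowest listed rate above 133,872 Hz is 144,000 Hz.

144,000 Hz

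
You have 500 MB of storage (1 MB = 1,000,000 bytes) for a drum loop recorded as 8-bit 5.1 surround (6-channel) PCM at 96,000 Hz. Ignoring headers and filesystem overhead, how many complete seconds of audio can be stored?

868 seconds

Uncompressed byte rate = 96,000 × 1 × 6 = 576,000 bytes/s.
Capacity = 500 × 1,000,000 = 500,000,000 bytes.
500,000,000 / 576,000 ≈ 868.06 s → 868 seconds.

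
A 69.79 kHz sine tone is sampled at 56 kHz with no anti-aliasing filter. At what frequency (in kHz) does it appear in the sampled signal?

13.79 kHz

Nyquist = 56,000/2 = 28,000 Hz; 69,790 Hz exceeds it.
Alias = |69,790 − 1×56,000| = |69,790 − 56,000| = 13,790 Hz = 13.79 kHz.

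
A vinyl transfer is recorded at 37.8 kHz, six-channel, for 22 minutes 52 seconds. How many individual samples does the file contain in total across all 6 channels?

311,169,600 samples

22 minutes 52 seconds = 1,372 s.
37,800 × 1,372 s × 6 ch = 311,169,600 samples.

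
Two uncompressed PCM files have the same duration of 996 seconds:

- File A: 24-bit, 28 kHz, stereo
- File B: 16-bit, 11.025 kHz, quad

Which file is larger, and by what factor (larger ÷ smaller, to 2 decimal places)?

File A: 28,000 × 3 × 2 = 168,000 bytes/s.
File B: 11,025 × 2 × 4 = 88,200 bytes/s.
File A is larger; ratio = 167,328,000 / 87,847,200 = 1.90.

File A, by a factor of 1.90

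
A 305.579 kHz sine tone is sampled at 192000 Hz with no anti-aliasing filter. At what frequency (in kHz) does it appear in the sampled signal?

78.421 kHz

Nyquist = 192,000/2 = 96,000 Hz; 305,579 Hz exceeds it.
Alias = |305,579 − 2×192,000| = |305,579 − 384,000| = 78,421 Hz = 78.421 kHz.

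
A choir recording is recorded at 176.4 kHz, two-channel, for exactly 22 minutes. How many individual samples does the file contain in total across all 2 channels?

exactly 22 minutes = 1,320 s.
176,400 × 1,320 s × 2 ch = 465,696,000 samples.

465,696,000 samples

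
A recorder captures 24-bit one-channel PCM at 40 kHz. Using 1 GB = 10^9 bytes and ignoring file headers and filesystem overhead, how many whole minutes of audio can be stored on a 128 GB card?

Uncompressed byte rate = 40,000 × 3 × 1 = 120,000 bytes/s.
Capacity = 128 × 1,000,000,000 = 128,000,000,000 bytes.
128,000,000,000 / 120,000 ≈ 1066666.67 s → 17,777 minutes.

17,777 minutes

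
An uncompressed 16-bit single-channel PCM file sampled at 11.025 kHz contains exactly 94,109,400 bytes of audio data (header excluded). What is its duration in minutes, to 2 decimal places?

Byte rate = 11,025 × 2 × 1 = 22,050 bytes/s.
Duration = 94,109,400 / 22,050 = 4,268 s.
4,268 s / 60 = 71.13 minutes.

71.13 minutes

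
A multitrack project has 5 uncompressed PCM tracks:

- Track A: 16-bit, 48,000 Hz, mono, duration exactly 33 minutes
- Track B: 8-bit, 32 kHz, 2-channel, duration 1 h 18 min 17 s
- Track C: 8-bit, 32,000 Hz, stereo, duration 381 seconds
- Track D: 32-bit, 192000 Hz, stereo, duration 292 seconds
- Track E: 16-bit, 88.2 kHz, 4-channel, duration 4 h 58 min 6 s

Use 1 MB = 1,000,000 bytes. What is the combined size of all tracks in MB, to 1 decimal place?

Track A: exactly 33 minutes = 1,980 s; 48,000 × 1,980 × 2 × 1 = 190,080,000 bytes.
Track B: 1 h 18 min 17 s = 4,697 s; 32,000 × 4,697 × 1 × 2 = 300,608,000 bytes.
Track C: 32,000 × 381 × 1 × 2 = 24,384,000 bytes.
Track D: 192,000 × 292 × 4 × 2 = 448,512,000 bytes.
Track E: 4 h 58 min 6 s = 17,886 s; 88,200 × 17,886 × 2 × 4 = 12,620,361,600 bytes.
Total = 13,583,945,600 bytes = 13583.9 MB.

13583.9 MB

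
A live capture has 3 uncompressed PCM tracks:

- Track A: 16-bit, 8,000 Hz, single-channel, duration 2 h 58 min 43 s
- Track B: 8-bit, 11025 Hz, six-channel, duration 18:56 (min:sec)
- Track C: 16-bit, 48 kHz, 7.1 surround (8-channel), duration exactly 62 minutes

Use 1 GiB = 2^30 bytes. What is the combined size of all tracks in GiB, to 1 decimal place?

2.9 GiB

Track A: 2 h 58 min 43 s = 10,723 s; 8,000 × 10,723 × 2 × 1 = 171,568,000 bytes.
Track B: 18:56 (min:sec) = 1,136 s; 11,025 × 1,136 × 1 × 6 = 75,146,400 bytes.
Track C: exactly 62 minutes = 3,720 s; 48,000 × 3,720 × 2 × 8 = 2,856,960,000 bytes.
Total = 3,103,674,400 bytes = 2.9 GiB.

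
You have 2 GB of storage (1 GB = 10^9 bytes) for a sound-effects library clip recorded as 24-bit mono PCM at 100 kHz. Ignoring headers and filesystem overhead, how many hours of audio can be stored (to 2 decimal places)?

1.85 hours

Uncompressed byte rate = 100,000 × 3 × 1 = 300,000 bytes/s.
Capacity = 2 × 1,000,000,000 = 2,000,000,000 bytes.
2,000,000,000 / 300,000 ≈ 6666.67 s → 1.85 hours.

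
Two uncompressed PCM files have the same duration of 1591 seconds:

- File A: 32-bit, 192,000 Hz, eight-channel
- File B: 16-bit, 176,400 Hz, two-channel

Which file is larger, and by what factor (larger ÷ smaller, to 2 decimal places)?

File A: 192,000 × 4 × 8 = 6,144,000 bytes/s.
File B: 176,400 × 2 × 2 = 705,600 bytes/s.
File A is larger; ratio = 9,775,104,000 / 1,122,609,600 = 8.71.

File A, by a factor of 8.71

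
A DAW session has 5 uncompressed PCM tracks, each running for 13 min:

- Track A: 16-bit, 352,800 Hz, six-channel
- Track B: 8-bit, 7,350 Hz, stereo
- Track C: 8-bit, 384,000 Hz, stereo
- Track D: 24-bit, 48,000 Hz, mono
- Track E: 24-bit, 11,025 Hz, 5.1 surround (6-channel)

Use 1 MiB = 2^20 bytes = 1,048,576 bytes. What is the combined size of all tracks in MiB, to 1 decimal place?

3986.2 MiB

13 min = 780 s.
Track A: 352,800 × 780 × 2 × 6 = 3,302,208,000 bytes.
Track B: 7,350 × 780 × 1 × 2 = 11,466,000 bytes.
Track C: 384,000 × 780 × 1 × 2 = 599,040,000 bytes.
Track D: 48,000 × 780 × 3 × 1 = 112,320,000 bytes.
Track E: 11,025 × 780 × 3 × 6 = 154,791,000 bytes.
Total = 4,179,825,000 bytes = 3986.2 MiB.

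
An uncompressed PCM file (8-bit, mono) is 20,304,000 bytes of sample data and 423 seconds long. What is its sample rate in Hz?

Bytes = sample_rate × seconds × bytes_per_sample × channels.
sample_rate = 20,304,000 / (423 × 1 × 1) = 20,304,000 / 423 = 48,000 Hz.

48,000 Hz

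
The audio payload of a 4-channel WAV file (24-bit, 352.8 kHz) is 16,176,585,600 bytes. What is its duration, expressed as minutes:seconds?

63:41

Byte rate = 352,800 × 3 × 4 = 4,233,600 bytes/s.
Duration = 16,176,585,600 / 4,233,600 = 3,821 s.
3,821 s = 63:41.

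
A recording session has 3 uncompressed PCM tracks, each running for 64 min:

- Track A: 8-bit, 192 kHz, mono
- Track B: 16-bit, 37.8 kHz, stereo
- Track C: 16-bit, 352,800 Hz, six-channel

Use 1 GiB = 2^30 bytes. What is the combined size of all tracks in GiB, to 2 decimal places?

16.37 GiB

64 min = 3,840 s.
Track A: 192,000 × 3,840 × 1 × 1 = 737,280,000 bytes.
Track B: 37,800 × 3,840 × 2 × 2 = 580,608,000 bytes.
Track C: 352,800 × 3,840 × 2 × 6 = 16,257,024,000 bytes.
Total = 17,574,912,000 bytes = 16.37 GiB.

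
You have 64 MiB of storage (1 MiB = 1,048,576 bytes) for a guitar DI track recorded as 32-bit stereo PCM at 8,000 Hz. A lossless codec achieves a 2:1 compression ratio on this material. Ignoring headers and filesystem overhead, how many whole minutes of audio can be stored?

Uncompressed byte rate = 8,000 × 4 × 2 = 64,000 bytes/s.
After 2:1 compression, effective rate ≈ 32000 bytes/s.
Capacity = 64 × 1,048,576 = 67,108,864 bytes.
67,108,864 / effective rate ≈ 2097.15 s → 34 minutes.

34 minutes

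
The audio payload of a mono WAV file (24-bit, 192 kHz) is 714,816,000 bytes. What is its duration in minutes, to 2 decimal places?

20.68 minutes

Byte rate = 192,000 × 3 × 1 = 576,000 bytes/s.
Duration = 714,816,000 / 576,000 = 1,241 s.
1,241 s / 60 = 20.68 minutes.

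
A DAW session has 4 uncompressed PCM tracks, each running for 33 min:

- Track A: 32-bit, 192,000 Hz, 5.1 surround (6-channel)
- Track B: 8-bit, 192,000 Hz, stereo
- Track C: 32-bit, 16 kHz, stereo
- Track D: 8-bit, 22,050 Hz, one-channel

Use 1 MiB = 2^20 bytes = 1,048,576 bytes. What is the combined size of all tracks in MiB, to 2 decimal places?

33 min = 1,980 s.
Track A: 192,000 × 1,980 × 4 × 6 = 9,123,840,000 bytes.
Track B: 192,000 × 1,980 × 1 × 2 = 760,320,000 bytes.
Track C: 16,000 × 1,980 × 4 × 2 = 253,440,000 bytes.
Track D: 22,050 × 1,980 × 1 × 1 = 43,659,000 bytes.
Total = 10,181,259,000 bytes = 9709.61 MiB.

9709.61 MiB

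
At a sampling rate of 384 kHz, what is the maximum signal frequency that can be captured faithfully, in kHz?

192 kHz

Nyquist frequency = sample rate / 2 = 384,000 / 2 = 192 kHz.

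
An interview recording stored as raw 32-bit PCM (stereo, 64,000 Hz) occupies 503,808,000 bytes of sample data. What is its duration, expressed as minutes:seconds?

Byte rate = 64,000 × 4 × 2 = 512,000 bytes/s.
Duration = 503,808,000 / 512,000 = 984 s.
984 s = 16:24.

16:24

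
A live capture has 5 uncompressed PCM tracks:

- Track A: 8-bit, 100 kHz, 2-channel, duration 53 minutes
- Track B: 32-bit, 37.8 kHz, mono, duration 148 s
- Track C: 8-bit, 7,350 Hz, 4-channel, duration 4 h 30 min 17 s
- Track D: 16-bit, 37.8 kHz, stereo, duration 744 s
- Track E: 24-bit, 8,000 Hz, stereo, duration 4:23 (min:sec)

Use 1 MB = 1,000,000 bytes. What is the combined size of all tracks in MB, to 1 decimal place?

1260.3 MB

Track A: 53 minutes = 3,180 s; 100,000 × 3,180 × 1 × 2 = 636,000,000 bytes.
Track B: 37,800 × 148 × 4 × 1 = 22,377,600 bytes.
Track C: 4 h 30 min 17 s = 16,217 s; 7,350 × 16,217 × 1 × 4 = 476,779,800 bytes.
Track D: 37,800 × 744 × 2 × 2 = 112,492,800 bytes.
Track E: 4:23 (min:sec) = 263 s; 8,000 × 263 × 3 × 2 = 12,624,000 bytes.
Total = 1,260,274,200 bytes = 1260.3 MB.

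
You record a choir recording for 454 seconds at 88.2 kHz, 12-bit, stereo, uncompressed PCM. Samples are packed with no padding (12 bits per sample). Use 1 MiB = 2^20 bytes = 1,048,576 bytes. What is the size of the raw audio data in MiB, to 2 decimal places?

114.56 MiB

Bits = 88,200 × 454 × 12 × 2 = 961,027,200 bits = 120,128,400 bytes.
120,128,400 / 1,048,576 = 114.56 MiB.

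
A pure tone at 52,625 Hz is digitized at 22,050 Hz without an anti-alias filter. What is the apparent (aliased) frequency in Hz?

8,525 Hz

Nyquist = 22,050/2 = 11,025 Hz; 52,625 Hz exceeds it.
Alias = |52,625 − 2×22,050| = |52,625 − 44,100| = 8,525 Hz.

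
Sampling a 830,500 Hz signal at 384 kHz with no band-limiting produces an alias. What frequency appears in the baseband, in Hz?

62,500 Hz

Nyquist = 384,000/2 = 192,000 Hz; 830,500 Hz exceeds it.
Alias = |830,500 − 2×384,000| = |830,500 − 768,000| = 62,500 Hz.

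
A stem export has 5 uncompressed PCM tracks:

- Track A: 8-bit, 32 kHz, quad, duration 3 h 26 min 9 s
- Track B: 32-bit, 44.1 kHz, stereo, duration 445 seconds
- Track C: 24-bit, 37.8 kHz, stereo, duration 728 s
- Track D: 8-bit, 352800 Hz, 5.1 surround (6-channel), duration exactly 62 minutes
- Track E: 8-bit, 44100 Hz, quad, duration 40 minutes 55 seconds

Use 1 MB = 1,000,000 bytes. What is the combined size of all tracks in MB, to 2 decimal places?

10212.90 MB

Track A: 3 h 26 min 9 s = 12,369 s; 32,000 × 12,369 × 1 × 4 = 1,583,232,000 bytes.
Track B: 44,100 × 445 × 4 × 2 = 156,996,000 bytes.
Track C: 37,800 × 728 × 3 × 2 = 165,110,400 bytes.
Track D: exactly 62 minutes = 3,720 s; 352,800 × 3,720 × 1 × 6 = 7,874,496,000 bytes.
Track E: 40 minutes 55 seconds = 2,455 s; 44,100 × 2,455 × 1 × 4 = 433,062,000 bytes.
Total = 10,212,896,400 bytes = 10212.90 MB.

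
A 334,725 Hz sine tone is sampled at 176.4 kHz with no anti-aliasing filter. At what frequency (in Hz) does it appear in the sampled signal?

18,075 Hz

Nyquist = 176,400/2 = 88,200 Hz; 334,725 Hz exceeds it.
Alias = |334,725 − 2×176,400| = |334,725 − 352,800| = 18,075 Hz.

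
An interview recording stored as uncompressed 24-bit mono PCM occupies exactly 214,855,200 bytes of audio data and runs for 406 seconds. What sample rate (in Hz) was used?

Bytes = sample_rate × seconds × bytes_per_sample × channels.
sample_rate = 214,855,200 / (406 × 3 × 1) = 214,855,200 / 1,218 = 176,400 Hz.

176,400 Hz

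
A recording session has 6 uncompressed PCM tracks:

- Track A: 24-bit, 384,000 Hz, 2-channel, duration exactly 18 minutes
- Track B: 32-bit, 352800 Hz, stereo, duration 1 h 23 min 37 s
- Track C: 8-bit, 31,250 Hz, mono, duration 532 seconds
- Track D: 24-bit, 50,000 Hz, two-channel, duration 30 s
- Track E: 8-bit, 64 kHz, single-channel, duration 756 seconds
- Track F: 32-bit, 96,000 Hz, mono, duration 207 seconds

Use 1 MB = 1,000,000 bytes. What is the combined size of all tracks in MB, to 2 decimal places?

Track A: exactly 18 minutes = 1,080 s; 384,000 × 1,080 × 3 × 2 = 2,488,320,000 bytes.
Track B: 1 h 23 min 37 s = 5,017 s; 352,800 × 5,017 × 4 × 2 = 14,159,980,800 bytes.
Track C: 31,250 × 532 × 1 × 1 = 16,625,000 bytes.
Track D: 50,000 × 30 × 3 × 2 = 9,000,000 bytes.
Track E: 64,000 × 756 × 1 × 1 = 48,384,000 bytes.
Track F: 96,000 × 207 × 4 × 1 = 79,488,000 bytes.
Total = 16,801,797,800 bytes = 16801.80 MB.

16801.80 MB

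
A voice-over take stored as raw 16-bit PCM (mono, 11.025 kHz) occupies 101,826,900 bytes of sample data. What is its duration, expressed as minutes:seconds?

Byte rate = 11,025 × 2 × 1 = 22,050 bytes/s.
Duration = 101,826,900 / 22,050 = 4,618 s.
4,618 s = 76:58.

76:58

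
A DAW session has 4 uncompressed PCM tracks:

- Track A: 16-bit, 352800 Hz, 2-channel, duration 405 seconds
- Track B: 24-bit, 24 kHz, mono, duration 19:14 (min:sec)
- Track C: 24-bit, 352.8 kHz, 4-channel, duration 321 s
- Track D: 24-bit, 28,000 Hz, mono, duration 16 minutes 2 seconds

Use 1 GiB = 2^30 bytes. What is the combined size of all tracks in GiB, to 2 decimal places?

1.95 GiB

Track A: 352,800 × 405 × 2 × 2 = 571,536,000 bytes.
Track B: 19:14 (min:sec) = 1,154 s; 24,000 × 1,154 × 3 × 1 = 83,088,000 bytes.
Track C: 352,800 × 321 × 3 × 4 = 1,358,985,600 bytes.
Track D: 16 minutes 2 seconds = 962 s; 28,000 × 962 × 3 × 1 = 80,808,000 bytes.
Total = 2,094,417,600 bytes = 1.95 GiB.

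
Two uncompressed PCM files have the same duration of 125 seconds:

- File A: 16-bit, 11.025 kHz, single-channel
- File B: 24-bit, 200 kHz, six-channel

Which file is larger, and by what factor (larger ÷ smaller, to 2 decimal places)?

File B, by a factor of 163.27

File A: 11,025 × 2 × 1 = 22,050 bytes/s.
File B: 200,000 × 3 × 6 = 3,600,000 bytes/s.
File B is larger; ratio = 450,000,000 / 2,756,250 = 163.27.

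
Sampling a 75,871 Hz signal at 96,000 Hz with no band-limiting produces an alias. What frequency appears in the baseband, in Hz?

20,129 Hz

Nyquist = 96,000/2 = 48,000 Hz; 75,871 Hz exceeds it.
Alias = |75,871 − 1×96,000| = |75,871 − 96,000| = 20,129 Hz.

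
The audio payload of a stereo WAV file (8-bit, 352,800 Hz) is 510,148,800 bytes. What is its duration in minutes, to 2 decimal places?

Byte rate = 352,800 × 1 × 2 = 705,600 bytes/s.
Duration = 510,148,800 / 705,600 = 723 s.
723 s / 60 = 12.05 minutes.

12.05 minutes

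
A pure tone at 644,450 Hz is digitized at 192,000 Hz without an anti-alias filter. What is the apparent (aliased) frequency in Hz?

Nyquist = 192,000/2 = 96,000 Hz; 644,450 Hz exceeds it.
Alias = |644,450 − 3×192,000| = |644,450 − 576,000| = 68,450 Hz.

68,450 Hz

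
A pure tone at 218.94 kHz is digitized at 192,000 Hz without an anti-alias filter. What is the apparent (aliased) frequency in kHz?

Nyquist = 192,000/2 = 96,000 Hz; 218,940 Hz exceeds it.
Alias = |218,940 − 1×192,000| = |218,940 − 192,000| = 26,940 Hz = 26.94 kHz.

26.94 kHz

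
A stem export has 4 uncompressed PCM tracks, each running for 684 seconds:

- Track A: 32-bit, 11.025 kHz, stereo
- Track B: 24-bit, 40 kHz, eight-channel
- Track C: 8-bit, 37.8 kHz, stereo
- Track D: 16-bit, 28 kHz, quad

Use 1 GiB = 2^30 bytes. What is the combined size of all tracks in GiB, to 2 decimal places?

0.86 GiB

Track A: 11,025 × 684 × 4 × 2 = 60,328,800 bytes.
Track B: 40,000 × 684 × 3 × 8 = 656,640,000 bytes.
Track C: 37,800 × 684 × 1 × 2 = 51,710,400 bytes.
Track D: 28,000 × 684 × 2 × 4 = 153,216,000 bytes.
Total = 921,895,200 bytes = 0.86 GiB.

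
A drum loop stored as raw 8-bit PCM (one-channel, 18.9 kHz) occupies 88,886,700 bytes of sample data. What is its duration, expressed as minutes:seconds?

78:23

Byte rate = 18,900 × 1 × 1 = 18,900 bytes/s.
Duration = 88,886,700 / 18,900 = 4,703 s.
4,703 s = 78:23.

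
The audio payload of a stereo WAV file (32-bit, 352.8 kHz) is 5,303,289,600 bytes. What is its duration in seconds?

Byte rate = 352,800 × 4 × 2 = 2,822,400 bytes/s.
Duration = 5,303,289,600 / 2,822,400 = 1,879 s.

1,879 seconds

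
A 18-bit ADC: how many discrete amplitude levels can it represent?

2^18 = 262,144.

262,144 levels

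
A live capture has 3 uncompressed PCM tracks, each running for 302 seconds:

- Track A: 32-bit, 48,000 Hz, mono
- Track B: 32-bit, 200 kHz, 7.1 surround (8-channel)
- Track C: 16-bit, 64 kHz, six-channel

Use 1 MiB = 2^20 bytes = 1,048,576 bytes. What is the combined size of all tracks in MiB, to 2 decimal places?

2119.75 MiB

Track A: 48,000 × 302 × 4 × 1 = 57,984,000 bytes.
Track B: 200,000 × 302 × 4 × 8 = 1,932,800,000 bytes.
Track C: 64,000 × 302 × 2 × 6 = 231,936,000 bytes.
Total = 2,222,720,000 bytes = 2119.75 MiB.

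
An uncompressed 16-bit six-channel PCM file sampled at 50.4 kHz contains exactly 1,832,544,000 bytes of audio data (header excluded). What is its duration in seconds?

Byte rate = 50,400 × 2 × 6 = 604,800 bytes/s.
Duration = 1,832,544,000 / 604,800 = 3,030 s.

3,030 seconds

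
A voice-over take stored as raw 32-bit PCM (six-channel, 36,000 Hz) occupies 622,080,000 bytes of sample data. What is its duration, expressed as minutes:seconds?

12:00

Byte rate = 36,000 × 4 × 6 = 864,000 bytes/s.
Duration = 622,080,000 / 864,000 = 720 s.
720 s = 12:00.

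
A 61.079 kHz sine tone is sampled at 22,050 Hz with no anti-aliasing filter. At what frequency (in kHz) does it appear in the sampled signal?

5.071 kHz

Nyquist = 22,050/2 = 11,025 Hz; 61,079 Hz exceeds it.
Alias = |61,079 − 3×22,050| = |61,079 − 66,150| = 5,071 Hz = 5.071 kHz.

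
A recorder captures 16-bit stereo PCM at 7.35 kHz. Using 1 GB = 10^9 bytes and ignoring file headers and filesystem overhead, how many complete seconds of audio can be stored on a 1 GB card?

34,013 seconds

Uncompressed byte rate = 7,350 × 2 × 2 = 29,400 bytes/s.
Capacity = 1 × 1,000,000,000 = 1,000,000,000 bytes.
1,000,000,000 / 29,400 ≈ 34013.61 s → 34,013 seconds.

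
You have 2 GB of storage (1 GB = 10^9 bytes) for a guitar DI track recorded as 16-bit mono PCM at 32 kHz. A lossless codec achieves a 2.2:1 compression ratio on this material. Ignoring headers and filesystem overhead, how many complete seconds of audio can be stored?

68,750 seconds

Uncompressed byte rate = 32,000 × 2 × 1 = 64,000 bytes/s.
After 2.2:1 compression, effective rate ≈ 29090.91 bytes/s.
Capacity = 2 × 1,000,000,000 = 2,000,000,000 bytes.
2,000,000,000 / effective rate ≈ 68750 s → 68,750 seconds.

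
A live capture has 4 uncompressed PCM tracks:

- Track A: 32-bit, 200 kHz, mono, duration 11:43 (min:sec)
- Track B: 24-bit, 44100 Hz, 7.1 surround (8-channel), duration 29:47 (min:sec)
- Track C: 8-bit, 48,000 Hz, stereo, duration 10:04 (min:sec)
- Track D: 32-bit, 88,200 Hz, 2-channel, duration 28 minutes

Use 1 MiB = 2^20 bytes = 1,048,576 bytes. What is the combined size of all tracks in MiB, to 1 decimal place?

Track A: 11:43 (min:sec) = 703 s; 200,000 × 703 × 4 × 1 = 562,400,000 bytes.
Track B: 29:47 (min:sec) = 1,787 s; 44,100 × 1,787 × 3 × 8 = 1,891,360,800 bytes.
Track C: 10:04 (min:sec) = 604 s; 48,000 × 604 × 1 × 2 = 57,984,000 bytes.
Track D: 28 minutes = 1,680 s; 88,200 × 1,680 × 4 × 2 = 1,185,408,000 bytes.
Total = 3,697,152,800 bytes = 3525.9 MiB.

3525.9 MiB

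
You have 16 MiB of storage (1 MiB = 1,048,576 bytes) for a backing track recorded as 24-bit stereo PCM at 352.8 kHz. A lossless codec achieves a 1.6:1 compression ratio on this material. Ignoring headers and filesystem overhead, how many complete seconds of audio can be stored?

12 seconds

Uncompressed byte rate = 352,800 × 3 × 2 = 2,116,800 bytes/s.
After 1.6:1 compression, effective rate ≈ 1323000 bytes/s.
Capacity = 16 × 1,048,576 = 16,777,216 bytes.
16,777,216 / effective rate ≈ 12.68 s → 12 seconds.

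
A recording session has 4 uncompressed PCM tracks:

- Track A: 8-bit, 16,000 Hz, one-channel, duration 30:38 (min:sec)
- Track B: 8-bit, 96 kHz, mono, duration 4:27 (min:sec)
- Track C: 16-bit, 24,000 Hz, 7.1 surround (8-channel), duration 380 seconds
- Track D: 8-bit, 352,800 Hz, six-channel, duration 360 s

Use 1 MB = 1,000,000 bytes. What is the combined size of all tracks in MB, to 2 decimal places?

Track A: 30:38 (min:sec) = 1,838 s; 16,000 × 1,838 × 1 × 1 = 29,408,000 bytes.
Track B: 4:27 (min:sec) = 267 s; 96,000 × 267 × 1 × 1 = 25,632,000 bytes.
Track C: 24,000 × 380 × 2 × 8 = 145,920,000 bytes.
Track D: 352,800 × 360 × 1 × 6 = 762,048,000 bytes.
Total = 963,008,000 bytes = 963.01 MB.

963.01 MB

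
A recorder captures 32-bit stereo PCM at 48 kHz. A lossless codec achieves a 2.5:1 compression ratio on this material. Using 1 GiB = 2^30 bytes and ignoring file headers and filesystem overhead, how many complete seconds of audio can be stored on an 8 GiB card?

55,924 seconds

Uncompressed byte rate = 48,000 × 4 × 2 = 384,000 bytes/s.
After 2.5:1 compression, effective rate ≈ 153600 bytes/s.
Capacity = 8 × 1,073,741,824 = 8,589,934,592 bytes.
8,589,934,592 / effective rate ≈ 55924.05 s → 55,924 seconds.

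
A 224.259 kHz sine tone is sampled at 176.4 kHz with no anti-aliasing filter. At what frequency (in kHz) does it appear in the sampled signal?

Nyquist = 176,400/2 = 88,200 Hz; 224,259 Hz exceeds it.
Alias = |224,259 − 1×176,400| = |224,259 − 176,400| = 47,859 Hz = 47.859 kHz.

47.859 kHz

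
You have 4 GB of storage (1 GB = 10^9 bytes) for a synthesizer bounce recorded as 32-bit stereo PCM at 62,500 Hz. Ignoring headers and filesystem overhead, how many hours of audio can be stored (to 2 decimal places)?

2.22 hours

Uncompressed byte rate = 62,500 × 4 × 2 = 500,000 bytes/s.
Capacity = 4 × 1,000,000,000 = 4,000,000,000 bytes.
4,000,000,000 / 500,000 ≈ 8000 s → 2.22 hours.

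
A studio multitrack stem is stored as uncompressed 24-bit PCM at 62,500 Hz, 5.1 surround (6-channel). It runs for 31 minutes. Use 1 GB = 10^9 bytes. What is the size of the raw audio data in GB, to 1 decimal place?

Duration = 31 minutes = 1,860 s.
Bytes = 62,500 samples/s × 1,860 s × 3 bytes/sample × 6 ch = 2,092,500,000 bytes.
2,092,500,000 / 1,000,000,000 = 2.1 GB.

2.1 GB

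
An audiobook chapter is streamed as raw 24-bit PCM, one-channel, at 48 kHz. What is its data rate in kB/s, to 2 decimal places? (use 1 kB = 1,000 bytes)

Bit rate = 48,000 × 24 × 1 = 1,152,000 bits/s.
1,152,000 / 8 = 144,000 B/s = 144.00 kB/s.

144.00 kB/s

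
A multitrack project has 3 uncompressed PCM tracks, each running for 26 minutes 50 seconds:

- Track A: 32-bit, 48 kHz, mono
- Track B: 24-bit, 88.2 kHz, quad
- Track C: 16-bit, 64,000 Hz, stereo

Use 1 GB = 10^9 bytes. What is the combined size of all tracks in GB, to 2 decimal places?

2.43 GB

26 minutes 50 seconds = 1,610 s.
Track A: 48,000 × 1,610 × 4 × 1 = 309,120,000 bytes.
Track B: 88,200 × 1,610 × 3 × 4 = 1,704,024,000 bytes.
Track C: 64,000 × 1,610 × 2 × 2 = 412,160,000 bytes.
Total = 2,425,304,000 bytes = 2.43 GB.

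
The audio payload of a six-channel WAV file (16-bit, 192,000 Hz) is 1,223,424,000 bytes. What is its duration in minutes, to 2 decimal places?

8.85 minutes

Byte rate = 192,000 × 2 × 6 = 2,304,000 bytes/s.
Duration = 1,223,424,000 / 2,304,000 = 531 s.
531 s / 60 = 8.85 minutes.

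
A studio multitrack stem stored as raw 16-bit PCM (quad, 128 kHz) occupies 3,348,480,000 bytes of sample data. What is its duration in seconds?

Byte rate = 128,000 × 2 × 4 = 1,024,000 bytes/s.
Duration = 3,348,480,000 / 1,024,000 = 3,270 s.

3,270 seconds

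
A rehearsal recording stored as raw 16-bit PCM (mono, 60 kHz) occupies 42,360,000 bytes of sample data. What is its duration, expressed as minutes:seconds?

Byte rate = 60,000 × 2 × 1 = 120,000 bytes/s.
Duration = 42,360,000 / 120,000 = 353 s.
353 s = 5:53.

5:53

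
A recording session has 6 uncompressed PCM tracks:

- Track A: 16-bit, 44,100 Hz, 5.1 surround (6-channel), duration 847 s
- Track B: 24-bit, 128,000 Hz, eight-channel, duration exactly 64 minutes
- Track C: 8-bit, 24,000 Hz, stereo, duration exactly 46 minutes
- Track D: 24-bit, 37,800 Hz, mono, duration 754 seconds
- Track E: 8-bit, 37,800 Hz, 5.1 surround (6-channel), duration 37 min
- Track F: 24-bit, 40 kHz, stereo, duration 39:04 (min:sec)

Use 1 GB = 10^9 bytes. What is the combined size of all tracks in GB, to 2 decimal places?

Track A: 44,100 × 847 × 2 × 6 = 448,232,400 bytes.
Track B: exactly 64 minutes = 3,840 s; 128,000 × 3,840 × 3 × 8 = 11,796,480,000 bytes.
Track C: exactly 46 minutes = 2,760 s; 24,000 × 2,760 × 1 × 2 = 132,480,000 bytes.
Track D: 37,800 × 754 × 3 × 1 = 85,503,600 bytes.
Track E: 37 min = 2,220 s; 37,800 × 2,220 × 1 × 6 = 503,496,000 bytes.
Track F: 39:04 (min:sec) = 2,344 s; 40,000 × 2,344 × 3 × 2 = 562,560,000 bytes.
Total = 13,528,752,000 bytes = 13.53 GB.

13.53 GB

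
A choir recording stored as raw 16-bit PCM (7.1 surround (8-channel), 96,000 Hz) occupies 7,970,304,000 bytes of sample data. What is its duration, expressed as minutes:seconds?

Byte rate = 96,000 × 2 × 8 = 1,536,000 bytes/s.
Duration = 7,970,304,000 / 1,536,000 = 5,189 s.
5,189 s = 86:29.

86:29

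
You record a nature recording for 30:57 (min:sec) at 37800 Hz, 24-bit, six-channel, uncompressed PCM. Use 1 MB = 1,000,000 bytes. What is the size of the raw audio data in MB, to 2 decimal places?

Duration = 30:57 (min:sec) = 1,857 s.
Bytes = 37,800 samples/s × 1,857 s × 3 bytes/sample × 6 ch = 1,263,502,800 bytes.
1,263,502,800 / 1,000,000 = 1263.50 MB.

1263.50 MB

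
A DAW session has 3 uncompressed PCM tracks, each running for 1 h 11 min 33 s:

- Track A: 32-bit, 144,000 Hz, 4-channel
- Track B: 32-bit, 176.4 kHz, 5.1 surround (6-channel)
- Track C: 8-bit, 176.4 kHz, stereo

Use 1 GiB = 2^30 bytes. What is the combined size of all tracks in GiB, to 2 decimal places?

27.55 GiB

1 h 11 min 33 s = 4,293 s.
Track A: 144,000 × 4,293 × 4 × 4 = 9,891,072,000 bytes.
Track B: 176,400 × 4,293 × 4 × 6 = 18,174,844,800 bytes.
Track C: 176,400 × 4,293 × 1 × 2 = 1,514,570,400 bytes.
Total = 29,580,487,200 bytes = 27.55 GiB.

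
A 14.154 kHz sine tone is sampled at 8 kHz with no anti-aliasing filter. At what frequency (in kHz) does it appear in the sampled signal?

1.846 kHz

Nyquist = 8,000/2 = 4,000 Hz; 14,154 Hz exceeds it.
Alias = |14,154 − 2×8,000| = |14,154 − 16,000| = 1,846 Hz = 1.846 kHz.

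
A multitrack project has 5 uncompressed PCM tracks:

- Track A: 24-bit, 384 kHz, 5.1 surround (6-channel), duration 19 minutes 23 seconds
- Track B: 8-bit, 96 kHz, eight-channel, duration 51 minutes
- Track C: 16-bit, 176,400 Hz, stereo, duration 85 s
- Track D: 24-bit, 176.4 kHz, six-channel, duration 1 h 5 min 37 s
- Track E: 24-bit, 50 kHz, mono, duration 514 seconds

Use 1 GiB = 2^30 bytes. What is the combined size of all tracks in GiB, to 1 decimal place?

Track A: 19 minutes 23 seconds = 1,163 s; 384,000 × 1,163 × 3 × 6 = 8,038,656,000 bytes.
Track B: 51 minutes = 3,060 s; 96,000 × 3,060 × 1 × 8 = 2,350,080,000 bytes.
Track C: 176,400 × 85 × 2 × 2 = 59,976,000 bytes.
Track D: 1 h 5 min 37 s = 3,937 s; 176,400 × 3,937 × 3 × 6 = 12,500,762,400 bytes.
Track E: 50,000 × 514 × 3 × 1 = 77,100,000 bytes.
Total = 23,026,574,400 bytes = 21.4 GiB.

21.4 GiB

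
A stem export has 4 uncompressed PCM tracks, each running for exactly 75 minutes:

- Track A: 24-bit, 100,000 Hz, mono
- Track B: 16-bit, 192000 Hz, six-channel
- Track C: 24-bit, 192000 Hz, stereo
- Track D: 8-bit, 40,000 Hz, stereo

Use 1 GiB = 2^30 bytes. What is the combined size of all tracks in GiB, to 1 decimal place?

16.1 GiB

exactly 75 minutes = 4,500 s.
Track A: 100,000 × 4,500 × 3 × 1 = 1,350,000,000 bytes.
Track B: 192,000 × 4,500 × 2 × 6 = 10,368,000,000 bytes.
Track C: 192,000 × 4,500 × 3 × 2 = 5,184,000,000 bytes.
Track D: 40,000 × 4,500 × 1 × 2 = 360,000,000 bytes.
Total = 17,262,000,000 bytes = 16.1 GiB.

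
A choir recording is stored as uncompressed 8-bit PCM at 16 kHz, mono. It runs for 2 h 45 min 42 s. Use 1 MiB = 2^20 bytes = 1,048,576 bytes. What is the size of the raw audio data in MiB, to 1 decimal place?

151.7 MiB

Duration = 2 h 45 min 42 s = 9,942 s.
Bytes = 16,000 samples/s × 9,942 s × 1 bytes/sample × 1 ch = 159,072,000 bytes.
159,072,000 / 1,048,576 = 151.7 MiB.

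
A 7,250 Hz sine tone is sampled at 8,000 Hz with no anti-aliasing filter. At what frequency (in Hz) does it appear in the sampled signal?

Nyquist = 8,000/2 = 4,000 Hz; 7,250 Hz exceeds it.
Alias = |7,250 − 1×8,000| = |7,250 − 8,000| = 750 Hz.

750 Hz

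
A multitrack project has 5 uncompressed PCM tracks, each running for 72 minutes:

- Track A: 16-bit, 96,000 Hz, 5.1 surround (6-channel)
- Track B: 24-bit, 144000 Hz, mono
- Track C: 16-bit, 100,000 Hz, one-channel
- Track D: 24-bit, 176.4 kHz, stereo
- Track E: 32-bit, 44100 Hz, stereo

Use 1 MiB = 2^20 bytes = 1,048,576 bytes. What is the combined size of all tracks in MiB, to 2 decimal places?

72 minutes = 4,320 s.
Track A: 96,000 × 4,320 × 2 × 6 = 4,976,640,000 bytes.
Track B: 144,000 × 4,320 × 3 × 1 = 1,866,240,000 bytes.
Track C: 100,000 × 4,320 × 2 × 1 = 864,000,000 bytes.
Track D: 176,400 × 4,320 × 3 × 2 = 4,572,288,000 bytes.
Track E: 44,100 × 4,320 × 4 × 2 = 1,524,096,000 bytes.
Total = 13,803,264,000 bytes = 13163.82 MiB.

13163.82 MiB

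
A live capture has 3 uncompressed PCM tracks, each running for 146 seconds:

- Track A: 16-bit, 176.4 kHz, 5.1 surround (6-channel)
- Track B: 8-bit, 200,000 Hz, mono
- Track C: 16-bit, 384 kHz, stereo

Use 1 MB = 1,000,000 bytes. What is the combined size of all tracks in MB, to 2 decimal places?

562.51 MB

Track A: 176,400 × 146 × 2 × 6 = 309,052,800 bytes.
Track B: 200,000 × 146 × 1 × 1 = 29,200,000 bytes.
Track C: 384,000 × 146 × 2 × 2 = 224,256,000 bytes.
Total = 562,508,800 bytes = 562.51 MB.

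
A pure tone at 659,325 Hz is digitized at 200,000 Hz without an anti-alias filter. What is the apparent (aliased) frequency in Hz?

59,325 Hz

Nyquist = 200,000/2 = 100,000 Hz; 659,325 Hz exceeds it.
Alias = |659,325 − 3×200,000| = |659,325 − 600,000| = 59,325 Hz.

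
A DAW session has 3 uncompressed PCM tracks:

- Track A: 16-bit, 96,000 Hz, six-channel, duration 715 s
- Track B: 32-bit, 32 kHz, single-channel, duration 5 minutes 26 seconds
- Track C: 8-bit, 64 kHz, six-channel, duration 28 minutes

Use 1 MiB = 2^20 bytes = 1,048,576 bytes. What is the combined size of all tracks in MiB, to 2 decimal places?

1440.55 MiB

Track A: 96,000 × 715 × 2 × 6 = 823,680,000 bytes.
Track B: 5 minutes 26 seconds = 326 s; 32,000 × 326 × 4 × 1 = 41,728,000 bytes.
Track C: 28 minutes = 1,680 s; 64,000 × 1,680 × 1 × 6 = 645,120,000 bytes.
Total = 1,510,528,000 bytes = 1440.55 MiB.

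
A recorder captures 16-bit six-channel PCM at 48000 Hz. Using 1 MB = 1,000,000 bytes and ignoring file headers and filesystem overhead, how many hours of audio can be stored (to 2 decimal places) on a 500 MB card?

0.24 hours

Uncompressed byte rate = 48,000 × 2 × 6 = 576,000 bytes/s.
Capacity = 500 × 1,000,000 = 500,000,000 bytes.
500,000,000 / 576,000 ≈ 868.06 s → 0.24 hours.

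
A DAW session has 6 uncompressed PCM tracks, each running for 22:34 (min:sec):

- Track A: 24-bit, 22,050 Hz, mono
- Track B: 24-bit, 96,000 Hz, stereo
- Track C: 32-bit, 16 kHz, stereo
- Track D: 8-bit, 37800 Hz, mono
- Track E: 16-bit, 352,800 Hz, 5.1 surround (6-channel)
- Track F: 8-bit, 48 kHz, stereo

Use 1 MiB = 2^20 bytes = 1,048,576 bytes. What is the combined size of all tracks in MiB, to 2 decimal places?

6633.99 MiB

22:34 (min:sec) = 1,354 s.
Track A: 22,050 × 1,354 × 3 × 1 = 89,567,100 bytes.
Track B: 96,000 × 1,354 × 3 × 2 = 779,904,000 bytes.
Track C: 16,000 × 1,354 × 4 × 2 = 173,312,000 bytes.
Track D: 37,800 × 1,354 × 1 × 1 = 51,181,200 bytes.
Track E: 352,800 × 1,354 × 2 × 6 = 5,732,294,400 bytes.
Track F: 48,000 × 1,354 × 1 × 2 = 129,984,000 bytes.
Total = 6,956,242,700 bytes = 6633.99 MiB.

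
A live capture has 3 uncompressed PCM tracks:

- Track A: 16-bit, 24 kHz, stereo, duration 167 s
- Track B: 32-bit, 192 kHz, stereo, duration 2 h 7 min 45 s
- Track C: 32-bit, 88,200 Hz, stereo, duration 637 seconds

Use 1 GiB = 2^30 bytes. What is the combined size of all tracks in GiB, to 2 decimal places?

Track A: 24,000 × 167 × 2 × 2 = 16,032,000 bytes.
Track B: 2 h 7 min 45 s = 7,665 s; 192,000 × 7,665 × 4 × 2 = 11,773,440,000 bytes.
Track C: 88,200 × 637 × 4 × 2 = 449,467,200 bytes.
Total = 12,238,939,200 bytes = 11.40 GiB.

11.40 GiB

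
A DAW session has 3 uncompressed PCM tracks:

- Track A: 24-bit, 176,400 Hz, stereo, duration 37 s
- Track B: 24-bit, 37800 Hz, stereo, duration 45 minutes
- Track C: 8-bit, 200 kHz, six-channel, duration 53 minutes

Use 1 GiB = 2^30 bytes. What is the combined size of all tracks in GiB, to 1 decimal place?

Track A: 176,400 × 37 × 3 × 2 = 39,160,800 bytes.
Track B: 45 minutes = 2,700 s; 37,800 × 2,700 × 3 × 2 = 612,360,000 bytes.
Track C: 53 minutes = 3,180 s; 200,000 × 3,180 × 1 × 6 = 3,816,000,000 bytes.
Total = 4,467,520,800 bytes = 4.2 GiB.

4.2 GiB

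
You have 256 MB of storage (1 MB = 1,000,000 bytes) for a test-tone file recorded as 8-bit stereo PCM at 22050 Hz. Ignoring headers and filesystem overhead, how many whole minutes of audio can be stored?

Uncompressed byte rate = 22,050 × 1 × 2 = 44,100 bytes/s.
Capacity = 256 × 1,000,000 = 256,000,000 bytes.
256,000,000 / 44,100 ≈ 5804.99 s → 96 minutes.

96 minutes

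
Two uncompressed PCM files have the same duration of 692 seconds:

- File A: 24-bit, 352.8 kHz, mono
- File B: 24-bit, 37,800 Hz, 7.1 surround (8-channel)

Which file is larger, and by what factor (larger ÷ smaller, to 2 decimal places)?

File A, by a factor of 1.17

File A: 352,800 × 3 × 1 = 1,058,400 bytes/s.
File B: 37,800 × 3 × 8 = 907,200 bytes/s.
File A is larger; ratio = 732,412,800 / 627,782,400 = 1.17.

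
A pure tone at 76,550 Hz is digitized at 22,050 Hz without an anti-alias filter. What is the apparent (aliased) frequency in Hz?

10,400 Hz

Nyquist = 22,050/2 = 11,025 Hz; 76,550 Hz exceeds it.
Alias = |76,550 − 3×22,050| = |76,550 − 66,150| = 10,400 Hz.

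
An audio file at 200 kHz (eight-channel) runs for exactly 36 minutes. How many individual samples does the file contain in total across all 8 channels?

3,456,000,000 samples

exactly 36 minutes = 2,160 s.
200,000 × 2,160 s × 8 ch = 3,456,000,000 samples.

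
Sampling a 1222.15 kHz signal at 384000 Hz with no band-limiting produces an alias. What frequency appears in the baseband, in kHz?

70.15 kHz

Nyquist = 384,000/2 = 192,000 Hz; 1,222,150 Hz exceeds it.
Alias = |1,222,150 − 3×384,000| = |1,222,150 − 1,152,000| = 70,150 Hz = 70.15 kHz.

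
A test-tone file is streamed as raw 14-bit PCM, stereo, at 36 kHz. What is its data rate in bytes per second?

Bit rate = 36,000 × 14 × 2 = 1,008,000 bits/s.
1,008,000 / 8 = 126,000 bytes/s.

126,000 bytes/s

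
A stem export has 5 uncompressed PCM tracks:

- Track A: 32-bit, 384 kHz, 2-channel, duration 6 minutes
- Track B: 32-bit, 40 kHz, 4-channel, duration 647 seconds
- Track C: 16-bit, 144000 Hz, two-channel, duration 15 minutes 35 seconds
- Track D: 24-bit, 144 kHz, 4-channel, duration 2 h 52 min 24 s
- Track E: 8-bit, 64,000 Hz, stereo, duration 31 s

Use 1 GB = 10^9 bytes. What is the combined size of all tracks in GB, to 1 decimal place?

19.9 GB

Track A: 6 minutes = 360 s; 384,000 × 360 × 4 × 2 = 1,105,920,000 bytes.
Track B: 40,000 × 647 × 4 × 4 = 414,080,000 bytes.
Track C: 15 minutes 35 seconds = 935 s; 144,000 × 935 × 2 × 2 = 538,560,000 bytes.
Track D: 2 h 52 min 24 s = 10,344 s; 144,000 × 10,344 × 3 × 4 = 17,874,432,000 bytes.
Track E: 64,000 × 31 × 1 × 2 = 3,968,000 bytes.
Total = 19,936,960,000 bytes = 19.9 GB.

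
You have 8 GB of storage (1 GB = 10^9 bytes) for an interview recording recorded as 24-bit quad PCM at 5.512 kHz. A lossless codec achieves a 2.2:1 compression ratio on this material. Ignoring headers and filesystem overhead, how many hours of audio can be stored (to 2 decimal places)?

73.91 hours

Uncompressed byte rate = 5,512 × 3 × 4 = 66,144 bytes/s.
After 2.2:1 compression, effective rate ≈ 30065.45 bytes/s.
Capacity = 8 × 1,000,000,000 = 8,000,000,000 bytes.
8,000,000,000 / effective rate ≈ 266086.12 s → 73.91 hours.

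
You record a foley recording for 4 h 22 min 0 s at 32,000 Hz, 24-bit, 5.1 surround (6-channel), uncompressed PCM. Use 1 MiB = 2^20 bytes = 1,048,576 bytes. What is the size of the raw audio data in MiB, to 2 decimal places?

Duration = 4 h 22 min 0 s = 15,720 s.
Bytes = 32,000 samples/s × 15,720 s × 3 bytes/sample × 6 ch = 9,054,720,000 bytes.
9,054,720,000 / 1,048,576 = 8635.25 MiB.

8635.25 MiB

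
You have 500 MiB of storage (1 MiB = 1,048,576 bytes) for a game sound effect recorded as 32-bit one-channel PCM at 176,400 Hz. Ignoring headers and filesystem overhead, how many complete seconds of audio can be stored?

743 seconds

Uncompressed byte rate = 176,400 × 4 × 1 = 705,600 bytes/s.
Capacity = 500 × 1,048,576 = 524,288,000 bytes.
524,288,000 / 705,600 ≈ 743.04 s → 743 seconds.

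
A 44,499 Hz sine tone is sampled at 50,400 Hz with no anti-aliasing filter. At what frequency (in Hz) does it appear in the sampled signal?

Nyquist = 50,400/2 = 25,200 Hz; 44,499 Hz exceeds it.
Alias = |44,499 − 1×50,400| = |44,499 − 50,400| = 5,901 Hz.

5,901 Hz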